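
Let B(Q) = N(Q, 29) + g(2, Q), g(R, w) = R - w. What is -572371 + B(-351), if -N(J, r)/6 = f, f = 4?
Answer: -572042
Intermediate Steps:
N(J, r) = -24 (N(J, r) = -6*4 = -24)
B(Q) = -22 - Q (B(Q) = -24 + (2 - Q) = -22 - Q)
-572371 + B(-351) = -572371 + (-22 - 1*(-351)) = -572371 + (-22 + 351) = -572371 + 329 = -572042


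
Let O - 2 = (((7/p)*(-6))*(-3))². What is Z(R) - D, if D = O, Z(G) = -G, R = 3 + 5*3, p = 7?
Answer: -344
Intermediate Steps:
R = 18 (R = 3 + 15 = 18)
O = 326 (O = 2 + (((7/7)*(-6))*(-3))² = 2 + (((7*(⅐))*(-6))*(-3))² = 2 + ((1*(-6))*(-3))² = 2 + (-6*(-3))² = 2 + 18² = 2 + 324 = 326)
D = 326
Z(R) - D = -1*18 - 1*326 = -18 - 326 = -344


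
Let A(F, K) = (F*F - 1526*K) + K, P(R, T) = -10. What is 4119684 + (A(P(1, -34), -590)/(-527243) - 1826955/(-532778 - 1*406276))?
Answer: 679898471285108871/165036549374 ≈ 4.1197e+6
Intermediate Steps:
A(F, K) = F² - 1525*K (A(F, K) = (F² - 1526*K) + K = F² - 1525*K)
4119684 + (A(P(1, -34), -590)/(-527243) - 1826955/(-532778 - 1*406276)) = 4119684 + (((-10)² - 1525*(-590))/(-527243) - 1826955/(-532778 - 1*406276)) = 4119684 + ((100 + 899750)*(-1/527243) - 1826955/(-532778 - 406276)) = 4119684 + (899850*(-1/527243) - 1826955/(-939054)) = 4119684 + (-899850/527243 - 1826955*(-1/939054)) = 4119684 + (-899850/527243 + 608985/313018) = 4119684 + 39413831055/165036549374 = 679898471285108871/165036549374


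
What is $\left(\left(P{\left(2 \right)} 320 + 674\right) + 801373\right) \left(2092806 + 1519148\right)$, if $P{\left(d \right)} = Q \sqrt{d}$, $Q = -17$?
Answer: $2896956869838 - 19649029760 \sqrt{2} \approx 2.8692 \cdot 10^{12}$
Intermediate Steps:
$P{\left(d \right)} = - 17 \sqrt{d}$
$\left(\left(P{\left(2 \right)} 320 + 674\right) + 801373\right) \left(2092806 + 1519148\right) = \left(\left(- 17 \sqrt{2} \cdot 320 + 674\right) + 801373\right) \left(2092806 + 1519148\right) = \left(\left(- 5440 \sqrt{2} + 674\right) + 801373\right) 3611954 = \left(\left(674 - 5440 \sqrt{2}\right) + 801373\right) 3611954 = \left(802047 - 5440 \sqrt{2}\right) 3611954 = 2896956869838 - 19649029760 \sqrt{2}$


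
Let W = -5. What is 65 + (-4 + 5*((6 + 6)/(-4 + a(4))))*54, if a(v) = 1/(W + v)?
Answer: -799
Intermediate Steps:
a(v) = 1/(-5 + v)
65 + (-4 + 5*((6 + 6)/(-4 + a(4))))*54 = 65 + (-4 + 5*((6 + 6)/(-4 + 1/(-5 + 4))))*54 = 65 + (-4 + 5*(12/(-4 + 1/(-1))))*54 = 65 + (-4 + 5*(12/(-4 - 1)))*54 = 65 + (-4 + 5*(12/(-5)))*54 = 65 + (-4 + 5*(12*(-1/5)))*54 = 65 + (-4 + 5*(-12/5))*54 = 65 + (-4 - 12)*54 = 65 - 16*54 = 65 - 864 = -799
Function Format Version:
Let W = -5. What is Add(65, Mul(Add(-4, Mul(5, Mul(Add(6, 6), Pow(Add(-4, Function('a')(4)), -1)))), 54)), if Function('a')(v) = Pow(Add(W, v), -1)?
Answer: -799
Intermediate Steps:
Function('a')(v) = Pow(Add(-5, v), -1)
Add(65, Mul(Add(-4, Mul(5, Mul(Add(6, 6), Pow(Add(-4, Function('a')(4)), -1)))), 54)) = Add(65, Mul(Add(-4, Mul(5, Mul(Add(6, 6), Pow(Add(-4, Pow(Add(-5, 4), -1)), -1)))), 54)) = Add(65, Mul(Add(-4, Mul(5, Mul(12, Pow(Add(-4, Pow(-1, -1)), -1)))), 54)) = Add(65, Mul(Add(-4, Mul(5, Mul(12, Pow(Add(-4, -1), -1)))), 54)) = Add(65, Mul(Add(-4, Mul(5, Mul(12, Pow(-5, -1)))), 54)) = Add(65, Mul(Add(-4, Mul(5, Mul(12, Rational(-1, 5)))), 54)) = Add(65, Mul(Add(-4, Mul(5, Rational(-12, 5))), 54)) = Add(65, Mul(Add(-4, -12), 54)) = Add(65, Mul(-16, 54)) = Add(65, -864) = -799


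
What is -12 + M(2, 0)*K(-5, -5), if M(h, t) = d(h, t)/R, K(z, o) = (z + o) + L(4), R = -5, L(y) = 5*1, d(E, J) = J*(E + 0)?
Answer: -12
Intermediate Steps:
d(E, J) = E*J (d(E, J) = J*E = E*J)
L(y) = 5
K(z, o) = 5 + o + z (K(z, o) = (z + o) + 5 = (o + z) + 5 = 5 + o + z)
M(h, t) = -h*t/5 (M(h, t) = (h*t)/(-5) = (h*t)*(-⅕) = -h*t/5)
-12 + M(2, 0)*K(-5, -5) = -12 + (-⅕*2*0)*(5 - 5 - 5) = -12 + 0*(-5) = -12 + 0 = -12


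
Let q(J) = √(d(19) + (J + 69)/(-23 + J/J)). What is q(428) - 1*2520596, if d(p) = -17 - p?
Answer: -2520596 + I*√28358/22 ≈ -2.5206e+6 + 7.6545*I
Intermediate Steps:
q(J) = √(-861/22 - J/22) (q(J) = √((-17 - 1*19) + (J + 69)/(-23 + J/J)) = √((-17 - 19) + (69 + J)/(-23 + 1)) = √(-36 + (69 + J)/(-22)) = √(-36 + (69 + J)*(-1/22)) = √(-36 + (-69/22 - J/22)) = √(-861/22 - J/22))
q(428) - 1*2520596 = √(-18942 - 22*428)/22 - 1*2520596 = √(-18942 - 9416)/22 - 2520596 = √(-28358)/22 - 2520596 = (I*√28358)/22 - 2520596 = I*√28358/22 - 2520596 = -2520596 + I*√28358/22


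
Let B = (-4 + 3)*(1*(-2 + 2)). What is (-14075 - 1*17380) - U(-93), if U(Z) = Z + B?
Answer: -31362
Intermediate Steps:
B = 0 (B = -0 = -1*0 = 0)
U(Z) = Z (U(Z) = Z + 0 = Z)
(-14075 - 1*17380) - U(-93) = (-14075 - 1*17380) - 1*(-93) = (-14075 - 17380) + 93 = -31455 + 93 = -31362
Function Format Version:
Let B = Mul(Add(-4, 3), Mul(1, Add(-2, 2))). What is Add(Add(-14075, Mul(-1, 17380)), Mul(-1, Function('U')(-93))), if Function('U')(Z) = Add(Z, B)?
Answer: -31362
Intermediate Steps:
B = 0 (B = Mul(-1, Mul(1, 0)) = Mul(-1, 0) = 0)
Function('U')(Z) = Z (Function('U')(Z) = Add(Z, 0) = Z)
Add(Add(-14075, Mul(-1, 17380)), Mul(-1, Function('U')(-93))) = Add(Add(-14075, Mul(-1, 17380)), Mul(-1, -93)) = Add(Add(-14075, -17380), 93) = Add(-31455, 93) = -31362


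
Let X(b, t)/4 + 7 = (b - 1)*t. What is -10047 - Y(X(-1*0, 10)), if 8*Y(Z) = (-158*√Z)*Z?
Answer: -10047 - 2686*I*√17 ≈ -10047.0 - 11075.0*I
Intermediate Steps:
X(b, t) = -28 + 4*t*(-1 + b) (X(b, t) = -28 + 4*((b - 1)*t) = -28 + 4*((-1 + b)*t) = -28 + 4*(t*(-1 + b)) = -28 + 4*t*(-1 + b))
Y(Z) = -79*Z^(3/2)/4 (Y(Z) = ((-158*√Z)*Z)/8 = (-158*Z^(3/2))/8 = -79*Z^(3/2)/4)
-10047 - Y(X(-1*0, 10)) = -10047 - (-79)*(-28 - 4*10 + 4*(-1*0)*10)^(3/2)/4 = -10047 - (-79)*(-28 - 40 + 4*0*10)^(3/2)/4 = -10047 - (-79)*(-28 - 40 + 0)^(3/2)/4 = -10047 - (-79)*(-68)^(3/2)/4 = -10047 - (-79)*(-136*I*√17)/4 = -10047 - 2686*I*√17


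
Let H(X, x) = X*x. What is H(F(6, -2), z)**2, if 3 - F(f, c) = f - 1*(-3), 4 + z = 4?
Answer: 0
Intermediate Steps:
z = 0 (z = -4 + 4 = 0)
F(f, c) = -f (F(f, c) = 3 - (f - 1*(-3)) = 3 - (f + 3) = 3 - (3 + f) = 3 + (-3 - f) = -f)
H(F(6, -2), z)**2 = (-1*6*0)**2 = (-6*0)**2 = 0**2 = 0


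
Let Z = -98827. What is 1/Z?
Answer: -1/98827 ≈ -1.0119e-5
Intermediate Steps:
1/Z = 1/(-98827) = -1/98827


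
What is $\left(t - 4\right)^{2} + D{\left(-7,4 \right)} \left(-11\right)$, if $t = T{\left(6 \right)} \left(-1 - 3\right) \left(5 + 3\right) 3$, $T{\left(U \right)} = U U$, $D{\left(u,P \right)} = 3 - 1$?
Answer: $11971578$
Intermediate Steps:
$D{\left(u,P \right)} = 2$ ($D{\left(u,P \right)} = 3 - 1 = 2$)
$T{\left(U \right)} = U^{2}$
$t = -3456$ ($t = 6^{2} \left(-1 - 3\right) \left(5 + 3\right) 3 = 36 \left(\left(-4\right) 8\right) 3 = 36 \left(-32\right) 3 = \left(-1152\right) 3 = -3456$)
$\left(t - 4\right)^{2} + D{\left(-7,4 \right)} \left(-11\right) = \left(-3456 - 4\right)^{2} + 2 \left(-11\right) = \left(-3460\right)^{2} - 22 = 11971600 - 22 = 11971578$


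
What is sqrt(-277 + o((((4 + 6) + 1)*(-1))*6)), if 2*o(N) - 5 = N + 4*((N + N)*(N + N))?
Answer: sqrt(138162)/2 ≈ 185.85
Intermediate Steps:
o(N) = 5/2 + N/2 + 8*N**2 (o(N) = 5/2 + (N + 4*((N + N)*(N + N)))/2 = 5/2 + (N + 4*((2*N)*(2*N)))/2 = 5/2 + (N + 4*(4*N**2))/2 = 5/2 + (N + 16*N**2)/2 = 5/2 + (N/2 + 8*N**2) = 5/2 + N/2 + 8*N**2)
sqrt(-277 + o((((4 + 6) + 1)*(-1))*6)) = sqrt(-277 + (5/2 + ((((4 + 6) + 1)*(-1))*6)/2 + 8*((((4 + 6) + 1)*(-1))*6)**2)) = sqrt(-277 + (5/2 + (((10 + 1)*(-1))*6)/2 + 8*(((10 + 1)*(-1))*6)**2)) = sqrt(-277 + (5/2 + ((11*(-1))*6)/2 + 8*((11*(-1))*6)**2)) = sqrt(-277 + (5/2 + (-11*6)/2 + 8*(-11*6)**2)) = sqrt(-277 + (5/2 + (1/2)*(-66) + 8*(-66)**2)) = sqrt(-277 + (5/2 - 33 + 8*4356)) = sqrt(-277 + (5/2 - 33 + 34848)) = sqrt(-277 + 69635/2) = sqrt(69081/2) = sqrt(138162)/2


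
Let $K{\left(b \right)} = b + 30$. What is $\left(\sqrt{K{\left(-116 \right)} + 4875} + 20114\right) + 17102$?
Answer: $37216 + \sqrt{4789} \approx 37285.0$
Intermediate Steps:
$K{\left(b \right)} = 30 + b$
$\left(\sqrt{K{\left(-116 \right)} + 4875} + 20114\right) + 17102 = \left(\sqrt{\left(30 - 116\right) + 4875} + 20114\right) + 17102 = \left(\sqrt{-86 + 4875} + 20114\right) + 17102 = \left(\sqrt{4789} + 20114\right) + 17102 = \left(20114 + \sqrt{4789}\right) + 17102 = 37216 + \sqrt{4789}$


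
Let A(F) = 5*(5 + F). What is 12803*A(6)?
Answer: 704165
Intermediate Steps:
A(F) = 25 + 5*F
12803*A(6) = 12803*(25 + 5*6) = 12803*(25 + 30) = 12803*55 = 704165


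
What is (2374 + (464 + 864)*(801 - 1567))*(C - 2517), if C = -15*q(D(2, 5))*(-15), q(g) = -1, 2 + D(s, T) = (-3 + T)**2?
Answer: 2782784508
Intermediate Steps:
D(s, T) = -2 + (-3 + T)**2
C = -225 (C = -15*(-1)*(-15) = 15*(-15) = -225)
(2374 + (464 + 864)*(801 - 1567))*(C - 2517) = (2374 + (464 + 864)*(801 - 1567))*(-225 - 2517) = (2374 + 1328*(-766))*(-2742) = (2374 - 1017248)*(-2742) = -1014874*(-2742) = 2782784508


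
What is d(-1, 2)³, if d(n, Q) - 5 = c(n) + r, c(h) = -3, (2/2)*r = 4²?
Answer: 5832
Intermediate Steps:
r = 16 (r = 4² = 16)
d(n, Q) = 18 (d(n, Q) = 5 + (-3 + 16) = 5 + 13 = 18)
d(-1, 2)³ = 18³ = 5832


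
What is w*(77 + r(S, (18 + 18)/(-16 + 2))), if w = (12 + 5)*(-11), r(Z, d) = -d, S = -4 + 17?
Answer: -104159/7 ≈ -14880.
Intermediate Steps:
S = 13
w = -187 (w = 17*(-11) = -187)
w*(77 + r(S, (18 + 18)/(-16 + 2))) = -187*(77 - (18 + 18)/(-16 + 2)) = -187*(77 - 36/(-14)) = -187*(77 - 36*(-1)/14) = -187*(77 - 1*(-18/7)) = -187*(77 + 18/7) = -187*557/7 = -104159/7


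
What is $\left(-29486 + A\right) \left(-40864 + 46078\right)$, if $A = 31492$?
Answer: $10459284$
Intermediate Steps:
$\left(-29486 + A\right) \left(-40864 + 46078\right) = \left(-29486 + 31492\right) \left(-40864 + 46078\right) = 2006 \cdot 5214 = 10459284$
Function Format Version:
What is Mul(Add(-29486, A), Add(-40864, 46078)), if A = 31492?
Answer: 10459284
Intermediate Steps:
Mul(Add(-29486, A), Add(-40864, 46078)) = Mul(Add(-29486, 31492), Add(-40864, 46078)) = Mul(2006, 5214) = 10459284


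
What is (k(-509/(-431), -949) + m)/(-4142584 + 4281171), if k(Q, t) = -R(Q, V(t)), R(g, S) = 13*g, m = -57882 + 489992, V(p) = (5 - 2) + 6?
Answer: 186232793/59730997 ≈ 3.1179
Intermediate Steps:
V(p) = 9 (V(p) = 3 + 6 = 9)
m = 432110
k(Q, t) = -13*Q
(k(-509/(-431), -949) + m)/(-4142584 + 4281171) = (-(-6617)/(-431) + 432110)/(-4142584 + 4281171) = (-(-6617)*(-1)/431 + 432110)/138587 = (-13*509/431 + 432110)*(1/138587) = (-6617/431 + 432110)*(1/138587) = (186232793/431)*(1/138587) = 186232793/59730997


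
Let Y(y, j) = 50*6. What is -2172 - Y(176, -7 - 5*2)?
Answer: -2472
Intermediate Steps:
Y(y, j) = 300
-2172 - Y(176, -7 - 5*2) = -2172 - 1*300 = -2172 - 300 = -2472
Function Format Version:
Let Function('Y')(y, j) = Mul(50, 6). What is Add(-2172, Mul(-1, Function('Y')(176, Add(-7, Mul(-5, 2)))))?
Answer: -2472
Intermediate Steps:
Function('Y')(y, j) = 300
Add(-2172, Mul(-1, Function('Y')(176, Add(-7, Mul(-5, 2))))) = Add(-2172, Mul(-1, 300)) = Add(-2172, -300) = -2472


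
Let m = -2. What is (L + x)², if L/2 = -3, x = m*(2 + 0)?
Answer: 100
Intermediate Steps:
x = -4 (x = -2*(2 + 0) = -2*2 = -4)
L = -6 (L = 2*(-3) = -6)
(L + x)² = (-6 - 4)² = (-10)² = 100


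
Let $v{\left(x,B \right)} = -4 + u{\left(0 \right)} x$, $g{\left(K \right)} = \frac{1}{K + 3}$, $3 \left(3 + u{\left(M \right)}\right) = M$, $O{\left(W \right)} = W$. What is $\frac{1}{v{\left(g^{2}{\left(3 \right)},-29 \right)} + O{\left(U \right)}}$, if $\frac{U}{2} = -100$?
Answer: $- \frac{12}{2449} \approx -0.0049$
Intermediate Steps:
$U = -200$ ($U = 2 \left(-100\right) = -200$)
$u{\left(M \right)} = -3 + \frac{M}{3}$
$g{\left(K \right)} = \frac{1}{3 + K}$
$v{\left(x,B \right)} = -4 - 3 x$ ($v{\left(x,B \right)} = -4 + \left(-3 + \frac{1}{3} \cdot 0\right) x = -4 + \left(-3 + 0\right) x = -4 - 3 x$)
$\frac{1}{v{\left(g^{2}{\left(3 \right)},-29 \right)} + O{\left(U \right)}} = \frac{1}{\left(-4 - 3 \left(\frac{1}{3 + 3}\right)^{2}\right) - 200} = \frac{1}{\left(-4 - 3 \left(\frac{1}{6}\right)^{2}\right) - 200} = \frac{1}{\left(-4 - \frac{3}{36}\right) - 200} = \frac{1}{\left(-4 - \frac{1}{12}\right) - 200} = \frac{1}{- \frac{49}{12} - 200} = \frac{1}{- \frac{2449}{12}} = - \frac{12}{2449}$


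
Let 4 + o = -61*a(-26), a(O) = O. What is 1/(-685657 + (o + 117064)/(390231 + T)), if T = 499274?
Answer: -889505/609895211139 ≈ -1.4585e-6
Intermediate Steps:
o = 1582 (o = -4 - 61*(-26) = -4 + 1586 = 1582)
1/(-685657 + (o + 117064)/(390231 + T)) = 1/(-685657 + (1582 + 117064)/(390231 + 499274)) = 1/(-685657 + 118646/889505) = 1/(-609895211139/889505) = -889505/609895211139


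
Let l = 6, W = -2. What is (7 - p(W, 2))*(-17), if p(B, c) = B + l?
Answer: -51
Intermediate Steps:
p(B, c) = 6 + B (p(B, c) = B + 6 = 6 + B)
(7 - p(W, 2))*(-17) = (7 - (6 - 2))*(-17) = (7 - 1*4)*(-17) = (7 - 4)*(-17) = 3*(-17) = -51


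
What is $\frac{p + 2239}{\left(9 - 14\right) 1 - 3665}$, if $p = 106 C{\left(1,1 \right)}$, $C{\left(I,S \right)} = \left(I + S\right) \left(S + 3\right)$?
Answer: $- \frac{3087}{3670} \approx -0.84114$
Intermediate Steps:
$C{\left(I,S \right)} = \left(3 + S\right) \left(I + S\right)$ ($C{\left(I,S \right)} = \left(I + S\right) \left(3 + S\right) = \left(3 + S\right) \left(I + S\right)$)
$p = 848$ ($p = 106 \left(1^{2} + 3 \cdot 1 + 3 \cdot 1 + 1 \cdot 1\right) = 106 \left(1 + 3 + 3 + 1\right) = 106 \cdot 8 = 848$)
$\frac{p + 2239}{\left(9 - 14\right) 1 - 3665} = \frac{848 + 2239}{\left(9 - 14\right) 1 - 3665} = \frac{3087}{\left(-5\right) 1 - 3665} = \frac{3087}{-5 - 3665} = \frac{3087}{-3670} = 3087 \left(- \frac{1}{3670}\right) = - \frac{3087}{3670}$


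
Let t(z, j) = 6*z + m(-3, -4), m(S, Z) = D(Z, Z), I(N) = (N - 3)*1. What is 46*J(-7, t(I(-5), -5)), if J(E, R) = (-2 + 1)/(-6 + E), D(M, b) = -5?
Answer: 46/13 ≈ 3.5385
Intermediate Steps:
I(N) = -3 + N (I(N) = (-3 + N)*1 = -3 + N)
m(S, Z) = -5
t(z, j) = -5 + 6*z (t(z, j) = 6*z - 5 = -5 + 6*z)
J(E, R) = -1/(-6 + E)
46*J(-7, t(I(-5), -5)) = 46*(-1/(-6 - 7)) = 46*(-1/(-13)) = 46*(-1*(-1/13)) = 46*(1/13) = 46/13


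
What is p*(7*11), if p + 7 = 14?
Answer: 539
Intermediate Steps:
p = 7 (p = -7 + 14 = 7)
p*(7*11) = 7*(7*11) = 7*77 = 539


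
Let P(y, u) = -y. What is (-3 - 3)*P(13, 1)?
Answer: 78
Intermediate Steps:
(-3 - 3)*P(13, 1) = (-3 - 3)*(-1*13) = -6*(-13) = 78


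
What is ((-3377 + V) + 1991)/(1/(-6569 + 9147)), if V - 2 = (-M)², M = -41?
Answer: 765666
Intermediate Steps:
V = 1683 (V = 2 + (-1*(-41))² = 2 + 41² = 2 + 1681 = 1683)
((-3377 + V) + 1991)/(1/(-6569 + 9147)) = ((-3377 + 1683) + 1991)/(1/(-6569 + 9147)) = (-1694 + 1991)/(1/2578) = 297/(1/2578) = 297*2578 = 765666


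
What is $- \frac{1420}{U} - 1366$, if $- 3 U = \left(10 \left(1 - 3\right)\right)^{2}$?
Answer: $- \frac{27107}{20} \approx -1355.3$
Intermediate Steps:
$U = - \frac{400}{3}$ ($U = - \frac{\left(10 \left(1 - 3\right)\right)^{2}}{3} = - \frac{\left(10 \left(-2\right)\right)^{2}}{3} = - \frac{\left(-20\right)^{2}}{3} = \left(- \frac{1}{3}\right) 400 = - \frac{400}{3} \approx -133.33$)
$- \frac{1420}{U} - 1366 = - \frac{1420}{- \frac{400}{3}} - 1366 = \left(-1420\right) \left(- \frac{3}{400}\right) - 1366 = \frac{213}{20} - 1366 = - \frac{27107}{20}$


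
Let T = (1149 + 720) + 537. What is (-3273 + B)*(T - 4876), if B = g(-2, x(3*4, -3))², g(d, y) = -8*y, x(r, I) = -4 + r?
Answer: -2032810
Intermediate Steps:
B = 4096 (B = (-8*(-4 + 3*4))² = (-8*(-4 + 12))² = (-8*8)² = (-64)² = 4096)
T = 2406 (T = 1869 + 537 = 2406)
(-3273 + B)*(T - 4876) = (-3273 + 4096)*(2406 - 4876) = 823*(-2470) = -2032810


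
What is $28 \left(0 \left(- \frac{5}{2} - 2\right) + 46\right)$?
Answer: $1288$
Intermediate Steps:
$28 \left(0 \left(- \frac{5}{2} - 2\right) + 46\right) = 28 \left(0 \left(- \frac{9}{2}\right) + 46\right) = 28 \left(0 + 46\right) = 28 \cdot 46 = 1288$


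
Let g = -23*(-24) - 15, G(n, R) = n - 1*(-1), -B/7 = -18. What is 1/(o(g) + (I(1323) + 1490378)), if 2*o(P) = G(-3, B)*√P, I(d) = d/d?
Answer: 496793/740409854368 + √537/2221229563104 ≈ 6.7098e-7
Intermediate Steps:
B = 126 (B = -7*(-18) = 126)
I(d) = 1
G(n, R) = 1 + n (G(n, R) = n + 1 = 1 + n)
g = 537 (g = 552 - 15 = 537)
o(P) = -√P (o(P) = ((1 - 3)*√P)/2 = (-2*√P)/2 = -√P)
1/(o(g) + (I(1323) + 1490378)) = 1/(-√537 + (1 + 1490378)) = 1/(-√537 + 1490379) = 1/(1490379 - √537)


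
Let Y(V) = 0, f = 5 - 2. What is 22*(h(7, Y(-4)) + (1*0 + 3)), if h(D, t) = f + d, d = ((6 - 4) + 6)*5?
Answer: 1012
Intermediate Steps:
d = 40 (d = (2 + 6)*5 = 8*5 = 40)
f = 3
h(D, t) = 43 (h(D, t) = 3 + 40 = 43)
22*(h(7, Y(-4)) + (1*0 + 3)) = 22*(43 + (1*0 + 3)) = 22*(43 + (0 + 3)) = 22*(43 + 3) = 22*46 = 1012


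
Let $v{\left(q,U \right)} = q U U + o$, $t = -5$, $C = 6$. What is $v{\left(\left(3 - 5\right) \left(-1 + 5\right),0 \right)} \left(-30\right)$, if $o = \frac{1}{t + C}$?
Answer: $-30$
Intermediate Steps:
$o = 1$ ($o = \frac{1}{-5 + 6} = 1^{-1} = 1$)
$v{\left(q,U \right)} = 1 + q U^{2}$ ($v{\left(q,U \right)} = q U U + 1 = U q U + 1 = q U^{2} + 1 = 1 + q U^{2}$)
$v{\left(\left(3 - 5\right) \left(-1 + 5\right),0 \right)} \left(-30\right) = \left(1 + \left(3 - 5\right) \left(-1 + 5\right) 0^{2}\right) \left(-30\right) = \left(1 + \left(-2\right) 4 \cdot 0\right) \left(-30\right) = \left(1 - 0\right) \left(-30\right) = \left(1 + 0\right) \left(-30\right) = 1 \left(-30\right) = -30$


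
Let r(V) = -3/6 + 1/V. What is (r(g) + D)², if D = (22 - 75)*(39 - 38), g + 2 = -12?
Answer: 140625/49 ≈ 2869.9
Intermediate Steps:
g = -14 (g = -2 - 12 = -14)
D = -53 (D = -53*1 = -53)
r(V) = -½ + 1/V (r(V) = -3*⅙ + 1/V = -½ + 1/V)
(r(g) + D)² = ((½)*(2 - 1*(-14))/(-14) - 53)² = ((½)*(-1/14)*(2 + 14) - 53)² = ((½)*(-1/14)*16 - 53)² = (-4/7 - 53)² = (-375/7)² = 140625/49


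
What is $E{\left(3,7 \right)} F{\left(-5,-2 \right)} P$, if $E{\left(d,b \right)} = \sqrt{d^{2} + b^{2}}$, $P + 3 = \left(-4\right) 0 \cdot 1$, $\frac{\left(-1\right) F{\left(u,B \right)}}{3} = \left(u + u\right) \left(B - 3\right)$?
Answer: $450 \sqrt{58} \approx 3427.1$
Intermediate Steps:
$F{\left(u,B \right)} = - 6 u \left(-3 + B\right)$ ($F{\left(u,B \right)} = - 3 \left(u + u\right) \left(B - 3\right) = - 3 \cdot 2 u \left(-3 + B\right) = - 6 u \left(-3 + B\right)$)
$P = -3$ ($P = -3 + \left(-4\right) 0 \cdot 1 = -3 + 0 \cdot 1 = -3 + 0 = -3$)
$E{\left(d,b \right)} = \sqrt{b^{2} + d^{2}}$
$E{\left(3,7 \right)} F{\left(-5,-2 \right)} P = \sqrt{7^{2} + 3^{2}} \cdot 6 \left(-5\right) \left(3 - -2\right) \left(-3\right) = \sqrt{49 + 9} \cdot 6 \left(-5\right) \left(3 + 2\right) \left(-3\right) = \sqrt{58} \cdot 6 \left(-5\right) 5 \left(-3\right) = \sqrt{58} \left(-150\right) \left(-3\right) = - 150 \sqrt{58} \left(-3\right) = 450 \sqrt{58}$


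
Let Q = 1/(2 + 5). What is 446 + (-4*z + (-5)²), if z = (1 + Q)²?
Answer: 22823/49 ≈ 465.78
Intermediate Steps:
Q = ⅐ (Q = 1/7 = ⅐ ≈ 0.14286)
z = 64/49 (z = (1 + ⅐)² = (8/7)² = 64/49 ≈ 1.3061)
446 + (-4*z + (-5)²) = 446 + (-4*64/49 + (-5)²) = 446 + (-256/49 + 25) = 446 + 969/49 = 22823/49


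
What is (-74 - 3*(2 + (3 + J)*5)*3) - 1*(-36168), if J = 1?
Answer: 35896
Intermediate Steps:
(-74 - 3*(2 + (3 + J)*5)*3) - 1*(-36168) = (-74 - 3*(2 + (3 + 1)*5)*3) - 1*(-36168) = (-74 - 3*(2 + 4*5)*3) + 36168 = (-74 - 3*(2 + 20)*3) + 36168 = (-74 - 66*3) + 36168 = (-74 - 3*66) + 36168 = (-74 - 198) + 36168 = -272 + 36168 = 35896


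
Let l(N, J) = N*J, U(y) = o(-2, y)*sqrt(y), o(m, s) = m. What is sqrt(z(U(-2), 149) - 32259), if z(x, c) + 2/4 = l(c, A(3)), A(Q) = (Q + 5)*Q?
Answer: I*sqrt(114734)/2 ≈ 169.36*I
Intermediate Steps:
A(Q) = Q*(5 + Q) (A(Q) = (5 + Q)*Q = Q*(5 + Q))
U(y) = -2*sqrt(y)
l(N, J) = J*N
z(x, c) = -1/2 + 24*c (z(x, c) = -1/2 + (3*(5 + 3))*c = -1/2 + (3*8)*c = -1/2 + 24*c)
sqrt(z(U(-2), 149) - 32259) = sqrt((-1/2 + 24*149) - 32259) = sqrt((-1/2 + 3576) - 32259) = sqrt(7151/2 - 32259) = sqrt(-57367/2) = I*sqrt(114734)/2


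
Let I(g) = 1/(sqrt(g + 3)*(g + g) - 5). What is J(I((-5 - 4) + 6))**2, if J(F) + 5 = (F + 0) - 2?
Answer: 1296/25 ≈ 51.840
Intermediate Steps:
I(g) = 1/(-5 + 2*g*sqrt(3 + g)) (I(g) = 1/(sqrt(3 + g)*(2*g) - 5) = 1/(2*g*sqrt(3 + g) - 5) = 1/(-5 + 2*g*sqrt(3 + g)))
J(F) = -7 + F (J(F) = -5 + ((F + 0) - 2) = -5 + (F - 2) = -5 + (-2 + F) = -7 + F)
J(I((-5 - 4) + 6))**2 = (-7 + 1/(-5 + 2*((-5 - 4) + 6)*sqrt(3 + ((-5 - 4) + 6))))**2 = (-7 + 1/(-5 + 2*(-9 + 6)*sqrt(3 + (-9 + 6))))**2 = (-7 + 1/(-5 + 2*(-3)*sqrt(3 - 3)))**2 = (-7 + 1/(-5 + 2*(-3)*sqrt(0)))**2 = (-7 + 1/(-5 + 2*(-3)*0))**2 = (-7 + 1/(-5 + 0))**2 = (-7 + 1/(-5))**2 = (-7 - 1/5)**2 = (-36/5)**2 = 1296/25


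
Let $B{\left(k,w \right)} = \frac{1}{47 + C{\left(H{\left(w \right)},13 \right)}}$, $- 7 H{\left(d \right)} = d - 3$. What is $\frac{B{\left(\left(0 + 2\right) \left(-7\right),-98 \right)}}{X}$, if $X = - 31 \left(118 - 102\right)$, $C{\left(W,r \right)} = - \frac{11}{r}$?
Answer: $- \frac{13}{297600} \approx -4.3683 \cdot 10^{-5}$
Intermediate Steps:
$H{\left(d \right)} = \frac{3}{7} - \frac{d}{7}$ ($H{\left(d \right)} = - \frac{d - 3}{7} = - \frac{-3 + d}{7} = \frac{3}{7} - \frac{d}{7}$)
$B{\left(k,w \right)} = \frac{13}{600}$ ($B{\left(k,w \right)} = \frac{1}{47 - \frac{11}{13}} = \frac{1}{\frac{600}{13}} = \frac{13}{600}$)
$X = -496$ ($X = \left(-31\right) 16 = -496$)
$\frac{B{\left(\left(0 + 2\right) \left(-7\right),-98 \right)}}{X} = \frac{13}{600 \left(-496\right)} = \frac{13}{600} \left(- \frac{1}{496}\right) = - \frac{13}{297600}$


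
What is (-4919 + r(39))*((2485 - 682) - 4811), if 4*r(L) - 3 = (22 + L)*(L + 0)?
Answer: 13005088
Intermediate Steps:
r(L) = 3/4 + L*(22 + L)/4 (r(L) = 3/4 + ((22 + L)*(L + 0))/4 = 3/4 + ((22 + L)*L)/4 = 3/4 + (L*(22 + L))/4 = 3/4 + L*(22 + L)/4)
(-4919 + r(39))*((2485 - 682) - 4811) = (-4919 + (3/4 + (1/4)*39**2 + (11/2)*39))*((2485 - 682) - 4811) = (-4919 + (3/4 + (1/4)*1521 + 429/2))*(1803 - 4811) = (-4919 + (3/4 + 1521/4 + 429/2))*(-3008) = (-4919 + 1191/2)*(-3008) = -8647/2*(-3008) = 13005088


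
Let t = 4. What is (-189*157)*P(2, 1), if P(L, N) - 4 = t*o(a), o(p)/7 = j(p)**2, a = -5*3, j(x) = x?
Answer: -187058592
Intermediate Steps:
a = -15
o(p) = 7*p**2
P(L, N) = 6304 (P(L, N) = 4 + 4*(7*(-15)**2) = 4 + 4*(7*225) = 4 + 4*1575 = 4 + 6300 = 6304)
(-189*157)*P(2, 1) = -189*157*6304 = -29673*6304 = -187058592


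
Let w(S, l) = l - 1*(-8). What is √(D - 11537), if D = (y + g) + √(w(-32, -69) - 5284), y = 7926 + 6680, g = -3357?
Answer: √(-288 + I*√5345) ≈ 2.1371 + 17.105*I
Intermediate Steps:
w(S, l) = 8 + l (w(S, l) = l + 8 = 8 + l)
y = 14606
D = 11249 + I*√5345 (D = (14606 - 3357) + √((8 - 69) - 5284) = 11249 + √(-61 - 5284) = 11249 + √(-5345) = 11249 + I*√5345 ≈ 11249.0 + 73.109*I)
√(D - 11537) = √((11249 + I*√5345) - 11537) = √(-288 + I*√5345)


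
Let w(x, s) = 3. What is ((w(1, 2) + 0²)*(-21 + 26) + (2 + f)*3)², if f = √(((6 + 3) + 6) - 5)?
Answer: 531 + 126*√10 ≈ 929.45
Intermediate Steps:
f = √10 (f = √((9 + 6) - 5) = √(15 - 5) = √10 ≈ 3.1623)
((w(1, 2) + 0²)*(-21 + 26) + (2 + f)*3)² = ((3 + 0²)*(-21 + 26) + (2 + √10)*3)² = ((3 + 0)*5 + (6 + 3*√10))² = (3*5 + (6 + 3*√10))² = (15 + (6 + 3*√10))² = (21 + 3*√10)²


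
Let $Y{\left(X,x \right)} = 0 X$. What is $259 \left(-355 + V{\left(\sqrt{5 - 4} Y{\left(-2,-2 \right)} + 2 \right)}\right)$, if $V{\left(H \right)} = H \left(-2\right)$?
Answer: $-92981$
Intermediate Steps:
$Y{\left(X,x \right)} = 0$
$V{\left(H \right)} = - 2 H$
$259 \left(-355 + V{\left(\sqrt{5 - 4} Y{\left(-2,-2 \right)} + 2 \right)}\right) = 259 \left(-355 - 2 \left(\sqrt{5 - 4} \cdot 0 + 2\right)\right) = 259 \left(-355 - 2 \left(\sqrt{1} \cdot 0 + 2\right)\right) = 259 \left(-355 - 2 \left(1 \cdot 0 + 2\right)\right) = 259 \left(-355 - 2 \left(0 + 2\right)\right) = 259 \left(-355 - 4\right) = 259 \left(-359\right) = -92981$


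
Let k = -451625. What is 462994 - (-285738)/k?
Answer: 209099379512/451625 ≈ 4.6299e+5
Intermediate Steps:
462994 - (-285738)/k = 462994 - (-285738)/(-451625) = 462994 - (-285738)*(-1)/451625 = 462994 - 1*285738/451625 = 462994 - 285738/451625 = 209099379512/451625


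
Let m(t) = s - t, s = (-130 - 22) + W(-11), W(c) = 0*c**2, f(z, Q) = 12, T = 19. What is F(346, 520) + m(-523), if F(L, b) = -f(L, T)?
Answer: 359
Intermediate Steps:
F(L, b) = -12 (F(L, b) = -1*12 = -12)
W(c) = 0
s = -152 (s = (-130 - 22) + 0 = -152 + 0 = -152)
m(t) = -152 - t
F(346, 520) + m(-523) = -12 + (-152 - 1*(-523)) = -12 + (-152 + 523) = -12 + 371 = 359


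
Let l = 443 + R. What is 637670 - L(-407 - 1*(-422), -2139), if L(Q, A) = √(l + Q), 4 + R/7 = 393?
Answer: 637670 - √3181 ≈ 6.3761e+5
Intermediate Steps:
R = 2723 (R = -28 + 7*393 = -28 + 2751 = 2723)
l = 3166 (l = 443 + 2723 = 3166)
L(Q, A) = √(3166 + Q)
637670 - L(-407 - 1*(-422), -2139) = 637670 - √(3166 + (-407 - 1*(-422))) = 637670 - √(3166 + (-407 + 422)) = 637670 - √(3166 + 15) = 637670 - √3181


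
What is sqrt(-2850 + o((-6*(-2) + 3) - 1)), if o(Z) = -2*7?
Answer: 4*I*sqrt(179) ≈ 53.516*I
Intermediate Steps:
o(Z) = -14
sqrt(-2850 + o((-6*(-2) + 3) - 1)) = sqrt(-2850 - 14) = sqrt(-2864) = 4*I*sqrt(179)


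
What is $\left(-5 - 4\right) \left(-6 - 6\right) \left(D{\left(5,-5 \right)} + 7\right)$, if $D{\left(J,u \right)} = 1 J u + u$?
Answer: $-2484$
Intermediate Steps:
$D{\left(J,u \right)} = u + J u$ ($D{\left(J,u \right)} = J u + u = u + J u$)
$\left(-5 - 4\right) \left(-6 - 6\right) \left(D{\left(5,-5 \right)} + 7\right) = \left(-5 - 4\right) \left(-6 - 6\right) \left(- 5 \left(1 + 5\right) + 7\right) = \left(-9\right) \left(-12\right) \left(\left(-5\right) 6 + 7\right) = 108 \left(-30 + 7\right) = 108 \left(-23\right) = -2484$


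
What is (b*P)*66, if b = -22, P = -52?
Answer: 75504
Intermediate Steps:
(b*P)*66 = -22*(-52)*66 = 1144*66 = 75504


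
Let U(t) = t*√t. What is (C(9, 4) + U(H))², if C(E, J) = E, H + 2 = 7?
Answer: 206 + 90*√5 ≈ 407.25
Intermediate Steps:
H = 5 (H = -2 + 7 = 5)
U(t) = t^(3/2)
(C(9, 4) + U(H))² = (9 + 5^(3/2))² = (9 + 5*√5)²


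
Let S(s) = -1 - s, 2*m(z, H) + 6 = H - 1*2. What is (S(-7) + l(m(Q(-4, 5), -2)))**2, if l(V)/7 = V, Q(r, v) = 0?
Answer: 841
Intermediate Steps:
m(z, H) = -4 + H/2 (m(z, H) = -3 + (H - 1*2)/2 = -3 + (H - 2)/2 = -3 + (-2 + H)/2 = -3 + (-1 + H/2) = -4 + H/2)
l(V) = 7*V
(S(-7) + l(m(Q(-4, 5), -2)))**2 = ((-1 - 1*(-7)) + 7*(-4 + (1/2)*(-2)))**2 = ((-1 + 7) + 7*(-4 - 1))**2 = (6 + 7*(-5))**2 = (6 - 35)**2 = (-29)**2 = 841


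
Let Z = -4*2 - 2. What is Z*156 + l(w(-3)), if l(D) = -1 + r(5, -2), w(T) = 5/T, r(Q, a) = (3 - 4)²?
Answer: -1560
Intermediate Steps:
r(Q, a) = 1 (r(Q, a) = (-1)² = 1)
l(D) = 0 (l(D) = -1 + 1 = 0)
Z = -10 (Z = -8 - 2 = -10)
Z*156 + l(w(-3)) = -10*156 + 0 = -1560 + 0 = -1560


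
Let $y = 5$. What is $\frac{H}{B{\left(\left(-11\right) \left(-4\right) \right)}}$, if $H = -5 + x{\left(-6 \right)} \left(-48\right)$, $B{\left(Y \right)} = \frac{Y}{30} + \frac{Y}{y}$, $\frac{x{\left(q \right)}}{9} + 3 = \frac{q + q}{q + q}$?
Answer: $\frac{12885}{154} \approx 83.669$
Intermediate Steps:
$x{\left(q \right)} = -18$ ($x{\left(q \right)} = -27 + 9 \frac{q + q}{q + q} = -27 + 9 \frac{2 q}{2 q} = -27 + 9 \cdot 2 q \frac{1}{2 q} = -27 + 9 \cdot 1 = -27 + 9 = -18$)
$B{\left(Y \right)} = \frac{7 Y}{30}$ ($B{\left(Y \right)} = \frac{Y}{30} + \frac{Y}{5} = \frac{7 Y}{30}$)
$H = 859$ ($H = -5 - -864 = -5 + 864 = 859$)
$\frac{H}{B{\left(\left(-11\right) \left(-4\right) \right)}} = \frac{859}{\frac{7}{30} \left(\left(-11\right) \left(-4\right)\right)} = \frac{859}{\frac{7}{30} \cdot 44} = \frac{859}{\frac{154}{15}} = 859 \cdot \frac{15}{154} = \frac{12885}{154}$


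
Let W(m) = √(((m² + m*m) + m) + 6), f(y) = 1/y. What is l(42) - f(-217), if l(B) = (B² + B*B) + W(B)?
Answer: 765577/217 + 2*√894 ≈ 3587.8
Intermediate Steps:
W(m) = √(6 + m + 2*m²) (W(m) = √(((m² + m²) + m) + 6) = √((2*m² + m) + 6) = √((m + 2*m²) + 6) = √(6 + m + 2*m²))
l(B) = √(6 + B + 2*B²) + 2*B² (l(B) = (B² + B*B) + √(6 + B + 2*B²) = (B² + B²) + √(6 + B + 2*B²) = 2*B² + √(6 + B + 2*B²) = √(6 + B + 2*B²) + 2*B²)
l(42) - f(-217) = (√(6 + 42 + 2*42²) + 2*42²) - 1/(-217) = (√(6 + 42 + 2*1764) + 2*1764) - 1*(-1/217) = (√(6 + 42 + 3528) + 3528) + 1/217 = (√3576 + 3528) + 1/217 = (2*√894 + 3528) + 1/217 = (3528 + 2*√894) + 1/217 = 765577/217 + 2*√894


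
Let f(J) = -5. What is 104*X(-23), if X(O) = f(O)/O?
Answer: 520/23 ≈ 22.609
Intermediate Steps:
X(O) = -5/O
104*X(-23) = 104*(-5/(-23)) = 104*(-5*(-1/23)) = 104*(5/23) = 520/23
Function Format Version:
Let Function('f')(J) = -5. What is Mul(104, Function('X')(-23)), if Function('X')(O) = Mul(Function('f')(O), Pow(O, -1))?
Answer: Rational(520, 23) ≈ 22.609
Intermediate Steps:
Function('X')(O) = Mul(-5, Pow(O, -1))
Mul(104, Function('X')(-23)) = Mul(104, Mul(-5, Pow(-23, -1))) = Mul(104, Mul(-5, Rational(-1, 23))) = Mul(104, Rational(5, 23)) = Rational(520, 23)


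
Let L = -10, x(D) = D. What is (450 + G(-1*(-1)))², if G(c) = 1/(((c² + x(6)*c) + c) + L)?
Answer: 808201/4 ≈ 2.0205e+5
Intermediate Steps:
G(c) = 1/(-10 + c² + 7*c) (G(c) = 1/(((c² + 6*c) + c) - 10) = 1/((c² + 7*c) - 10) = 1/(-10 + c² + 7*c))
(450 + G(-1*(-1)))² = (450 + 1/(-10 + (-1*(-1))² + 7*(-1*(-1))))² = (450 + 1/(-10 + 1² + 7*1))² = (450 + 1/(-10 + 1 + 7))² = (450 + 1/(-2))² = (450 - ½)² = (899/2)² = 808201/4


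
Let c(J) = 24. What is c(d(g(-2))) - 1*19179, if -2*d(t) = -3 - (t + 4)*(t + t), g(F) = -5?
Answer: -19155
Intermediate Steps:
d(t) = 3/2 + t*(4 + t) (d(t) = -(-3 - (t + 4)*(t + t))/2 = -(-3 - (4 + t)*2*t)/2 = -(-3 - 2*t*(4 + t))/2 = 3/2 + t*(4 + t))
c(d(g(-2))) - 1*19179 = 24 - 1*19179 = 24 - 19179 = -19155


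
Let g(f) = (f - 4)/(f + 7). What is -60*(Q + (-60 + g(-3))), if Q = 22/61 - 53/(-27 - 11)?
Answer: 4172025/1159 ≈ 3599.7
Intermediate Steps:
g(f) = (-4 + f)/(7 + f)
Q = 4069/2318 (Q = 22*(1/61) - 53/(-38) = 22/61 - 53*(-1/38) = 22/61 + 53/38 = 4069/2318 ≈ 1.7554)
-60*(Q + (-60 + g(-3))) = -60*(4069/2318 + (-60 + (-4 - 3)/(7 - 3))) = -60*(4069/2318 + (-60 - 7/4)) = -60*(4069/2318 - 247/4) = -60*(-278135/4636) = 4172025/1159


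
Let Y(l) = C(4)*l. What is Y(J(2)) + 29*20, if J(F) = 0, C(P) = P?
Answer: 580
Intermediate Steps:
Y(l) = 4*l
Y(J(2)) + 29*20 = 4*0 + 29*20 = 0 + 580 = 580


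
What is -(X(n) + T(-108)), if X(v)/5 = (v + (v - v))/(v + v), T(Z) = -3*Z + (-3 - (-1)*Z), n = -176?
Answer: -431/2 ≈ -215.50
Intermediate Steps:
T(Z) = -3 - 2*Z (T(Z) = -3*Z + (-3 + Z) = -3 - 2*Z)
X(v) = 5/2 (X(v) = 5*((v + (v - v))/(v + v)) = 5*((v + 0)/((2*v))) = 5*(v*(1/(2*v))) = 5*(1/2) = 5/2)
-(X(n) + T(-108)) = -(5/2 + (-3 - 2*(-108))) = -(5/2 + (-3 + 216)) = -(5/2 + 213) = -1*431/2 = -431/2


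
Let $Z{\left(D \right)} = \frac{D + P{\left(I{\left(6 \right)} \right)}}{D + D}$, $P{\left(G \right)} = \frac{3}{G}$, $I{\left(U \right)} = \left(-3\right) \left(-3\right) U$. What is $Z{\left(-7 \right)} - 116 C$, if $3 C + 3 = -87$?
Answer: $\frac{877085}{252} \approx 3480.5$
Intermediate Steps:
$I{\left(U \right)} = 9 U$
$C = -30$ ($C = -1 + \frac{1}{3} \left(-87\right) = -1 - 29 = -30$)
$Z{\left(D \right)} = \frac{\frac{1}{18} + D}{2 D}$ ($Z{\left(D \right)} = \frac{D + \frac{3}{9 \cdot 6}}{D + D} = \frac{D + \frac{3}{54}}{2 D} = \left(D + 3 \cdot \frac{1}{54}\right) \frac{1}{2 D} = \left(D + \frac{1}{18}\right) \frac{1}{2 D} = \left(\frac{1}{18} + D\right) \frac{1}{2 D} = \frac{\frac{1}{18} + D}{2 D}$)
$Z{\left(-7 \right)} - 116 C = \frac{1 + 18 \left(-7\right)}{36 \left(-7\right)} - -3480 = \frac{1}{36} \left(- \frac{1}{7}\right) \left(1 - 126\right) + 3480 = \frac{1}{36} \left(- \frac{1}{7}\right) \left(-125\right) + 3480 = \frac{125}{252} + 3480 = \frac{877085}{252}$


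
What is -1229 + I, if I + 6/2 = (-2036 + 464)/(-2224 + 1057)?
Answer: -478724/389 ≈ -1230.7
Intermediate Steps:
I = -643/389 (I = -3 + (-2036 + 464)/(-2224 + 1057) = -3 - 1572/(-1167) = -3 - 1572*(-1/1167) = -3 + 524/389 = -643/389 ≈ -1.6530)
-1229 + I = -1229 - 643/389 = -478724/389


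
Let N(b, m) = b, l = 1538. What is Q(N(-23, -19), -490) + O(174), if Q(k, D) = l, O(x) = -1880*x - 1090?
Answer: -326672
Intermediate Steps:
O(x) = -1090 - 1880*x
Q(k, D) = 1538
Q(N(-23, -19), -490) + O(174) = 1538 + (-1090 - 1880*174) = 1538 + (-1090 - 327120) = 1538 - 328210 = -326672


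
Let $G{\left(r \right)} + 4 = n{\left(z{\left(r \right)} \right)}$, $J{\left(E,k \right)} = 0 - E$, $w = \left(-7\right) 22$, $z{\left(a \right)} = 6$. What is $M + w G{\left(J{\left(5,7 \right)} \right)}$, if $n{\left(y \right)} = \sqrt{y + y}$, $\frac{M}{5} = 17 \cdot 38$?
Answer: $3846 - 308 \sqrt{3} \approx 3312.5$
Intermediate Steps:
$M = 3230$ ($M = 5 \cdot 17 \cdot 38 = 5 \cdot 646 = 3230$)
$w = -154$
$J{\left(E,k \right)} = - E$
$n{\left(y \right)} = \sqrt{2} \sqrt{y}$ ($n{\left(y \right)} = \sqrt{2 y} = \sqrt{2} \sqrt{y}$)
$G{\left(r \right)} = -4 + 2 \sqrt{3}$ ($G{\left(r \right)} = -4 + \sqrt{2} \sqrt{6} = -4 + 2 \sqrt{3}$)
$M + w G{\left(J{\left(5,7 \right)} \right)} = 3230 - 154 \left(-4 + 2 \sqrt{3}\right) = 3230 + \left(616 - 308 \sqrt{3}\right) = 3846 - 308 \sqrt{3}$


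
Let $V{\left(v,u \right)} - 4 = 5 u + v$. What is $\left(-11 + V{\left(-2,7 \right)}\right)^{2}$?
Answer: $676$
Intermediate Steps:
$V{\left(v,u \right)} = 4 + v + 5 u$ ($V{\left(v,u \right)} = 4 + \left(5 u + v\right) = 4 + \left(v + 5 u\right) = 4 + v + 5 u$)
$\left(-11 + V{\left(-2,7 \right)}\right)^{2} = \left(-11 + \left(4 - 2 + 5 \cdot 7\right)\right)^{2} = \left(-11 + \left(4 - 2 + 35\right)\right)^{2} = \left(-11 + 37\right)^{2} = 26^{2} = 676$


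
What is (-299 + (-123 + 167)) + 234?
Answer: -21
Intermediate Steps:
(-299 + (-123 + 167)) + 234 = (-299 + 44) + 234 = -255 + 234 = -21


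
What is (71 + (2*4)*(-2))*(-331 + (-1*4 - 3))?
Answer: -18590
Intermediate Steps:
(71 + (2*4)*(-2))*(-331 + (-1*4 - 3)) = (71 + 8*(-2))*(-331 + (-4 - 3)) = (71 - 16)*(-331 - 7) = 55*(-338) = -18590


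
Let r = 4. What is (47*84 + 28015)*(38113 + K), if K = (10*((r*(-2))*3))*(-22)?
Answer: 1386970459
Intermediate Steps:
K = 5280 (K = (10*((4*(-2))*3))*(-22) = (10*(-8*3))*(-22) = (10*(-24))*(-22) = -240*(-22) = 5280)
(47*84 + 28015)*(38113 + K) = (47*84 + 28015)*(38113 + 5280) = (3948 + 28015)*43393 = 31963*43393 = 1386970459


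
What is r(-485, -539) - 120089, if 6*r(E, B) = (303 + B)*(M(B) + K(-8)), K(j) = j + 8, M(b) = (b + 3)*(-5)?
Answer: -676507/3 ≈ -2.2550e+5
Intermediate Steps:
M(b) = -15 - 5*b (M(b) = (3 + b)*(-5) = -15 - 5*b)
K(j) = 8 + j
r(E, B) = (-15 - 5*B)*(303 + B)/6 (r(E, B) = ((303 + B)*((-15 - 5*B) + (8 - 8)))/6 = ((303 + B)*((-15 - 5*B) + 0))/6 = ((303 + B)*(-15 - 5*B))/6 = ((-15 - 5*B)*(303 + B))/6 = (-15 - 5*B)*(303 + B)/6)
r(-485, -539) - 120089 = (-1515/2 - 255*(-539) - 5/6*(-539)**2) - 120089 = (-1515/2 + 137445 - 5/6*290521) - 120089 = (-1515/2 + 137445 - 1452605/6) - 120089 = -316240/3 - 120089 = -676507/3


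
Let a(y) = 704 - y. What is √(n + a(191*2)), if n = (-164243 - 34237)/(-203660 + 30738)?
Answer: √2415692845402/86461 ≈ 17.976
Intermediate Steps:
n = 99240/86461 (n = -198480/(-172922) = -198480*(-1/172922) = 99240/86461 ≈ 1.1478)
√(n + a(191*2)) = √(99240/86461 + (704 - 191*2)) = √(99240/86461 + (704 - 1*382)) = √(99240/86461 + (704 - 382)) = √(99240/86461 + 322) = √(27939682/86461) = √2415692845402/86461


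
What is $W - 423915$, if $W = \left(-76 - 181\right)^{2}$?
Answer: $-357866$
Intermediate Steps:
$W = 66049$ ($W = \left(-257\right)^{2} = 66049$)
$W - 423915 = 66049 - 423915 = -357866$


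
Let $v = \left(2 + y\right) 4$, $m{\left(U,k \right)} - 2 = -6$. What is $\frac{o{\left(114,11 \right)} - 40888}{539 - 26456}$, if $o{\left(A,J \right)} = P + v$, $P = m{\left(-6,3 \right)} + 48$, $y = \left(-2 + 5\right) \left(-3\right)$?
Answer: $\frac{13624}{8639} \approx 1.577$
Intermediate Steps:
$y = -9$ ($y = 3 \left(-3\right) = -9$)
$m{\left(U,k \right)} = -4$ ($m{\left(U,k \right)} = 2 - 6 = -4$)
$P = 44$ ($P = -4 + 48 = 44$)
$v = -28$ ($v = \left(2 - 9\right) 4 = \left(-7\right) 4 = -28$)
$o{\left(A,J \right)} = 16$ ($o{\left(A,J \right)} = 44 - 28 = 16$)
$\frac{o{\left(114,11 \right)} - 40888}{539 - 26456} = \frac{16 - 40888}{539 - 26456} = - \frac{40872}{-25917} = \left(-40872\right) \left(- \frac{1}{25917}\right) = \frac{13624}{8639}$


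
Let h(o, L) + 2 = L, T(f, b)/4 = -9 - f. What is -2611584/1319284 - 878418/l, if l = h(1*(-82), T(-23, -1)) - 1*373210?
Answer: 23044321701/61537342538 ≈ 0.37448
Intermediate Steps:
T(f, b) = -36 - 4*f (T(f, b) = 4*(-9 - f) = -36 - 4*f)
h(o, L) = -2 + L
l = -373156 (l = (-2 + (-36 - 4*(-23))) - 1*373210 = (-2 + (-36 + 92)) - 373210 = (-2 + 56) - 373210 = 54 - 373210 = -373156)
-2611584/1319284 - 878418/l = -2611584/1319284 - 878418/(-373156) = -2611584*1/1319284 - 878418*(-1/373156) = -652896/329821 + 439209/186578 = 23044321701/61537342538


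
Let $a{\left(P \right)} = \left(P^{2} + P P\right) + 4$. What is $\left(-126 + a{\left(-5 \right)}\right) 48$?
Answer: $-3456$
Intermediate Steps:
$a{\left(P \right)} = 4 + 2 P^{2}$ ($a{\left(P \right)} = \left(P^{2} + P^{2}\right) + 4 = 2 P^{2} + 4 = 4 + 2 P^{2}$)
$\left(-126 + a{\left(-5 \right)}\right) 48 = \left(-126 + \left(4 + 2 \left(-5\right)^{2}\right)\right) 48 = \left(-126 + \left(4 + 2 \cdot 25\right)\right) 48 = \left(-126 + \left(4 + 50\right)\right) 48 = \left(-126 + 54\right) 48 = \left(-72\right) 48 = -3456$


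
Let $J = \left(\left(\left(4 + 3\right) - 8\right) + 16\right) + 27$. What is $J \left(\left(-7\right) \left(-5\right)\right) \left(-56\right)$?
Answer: $-82320$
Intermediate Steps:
$J = 42$ ($J = \left(\left(7 - 8\right) + 16\right) + 27 = \left(-1 + 16\right) + 27 = 15 + 27 = 42$)
$J \left(\left(-7\right) \left(-5\right)\right) \left(-56\right) = 42 \left(\left(-7\right) \left(-5\right)\right) \left(-56\right) = 42 \cdot 35 \left(-56\right) = 1470 \left(-56\right) = -82320$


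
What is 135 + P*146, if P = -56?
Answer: -8041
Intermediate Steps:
135 + P*146 = 135 - 56*146 = 135 - 8176 = -8041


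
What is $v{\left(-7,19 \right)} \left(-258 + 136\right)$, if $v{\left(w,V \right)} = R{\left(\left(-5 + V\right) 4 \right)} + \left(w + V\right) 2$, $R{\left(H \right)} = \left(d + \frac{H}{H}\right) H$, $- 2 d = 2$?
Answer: $-2928$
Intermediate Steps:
$d = -1$ ($d = \left(- \frac{1}{2}\right) 2 = -1$)
$R{\left(H \right)} = 0$ ($R{\left(H \right)} = \left(-1 + \frac{H}{H}\right) H = \left(-1 + 1\right) H = 0 H = 0$)
$v{\left(w,V \right)} = 2 V + 2 w$ ($v{\left(w,V \right)} = 0 + \left(w + V\right) 2 = 0 + \left(V + w\right) 2 = 0 + \left(2 V + 2 w\right) = 2 V + 2 w$)
$v{\left(-7,19 \right)} \left(-258 + 136\right) = \left(2 \cdot 19 + 2 \left(-7\right)\right) \left(-258 + 136\right) = \left(38 - 14\right) \left(-122\right) = 24 \left(-122\right) = -2928$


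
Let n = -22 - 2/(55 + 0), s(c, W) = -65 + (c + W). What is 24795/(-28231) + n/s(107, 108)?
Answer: -39795787/38817625 ≈ -1.0252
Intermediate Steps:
s(c, W) = -65 + W + c (s(c, W) = -65 + (W + c) = -65 + W + c)
n = -1212/55 (n = -22 - 2/55 = -1212/55 ≈ -22.036)
24795/(-28231) + n/s(107, 108) = 24795/(-28231) - 1212/(55*(-65 + 108 + 107)) = 24795*(-1/28231) - 1212/55/150 = -24795/28231 - 1212/55*1/150 = -24795/28231 - 202/1375 = -39795787/38817625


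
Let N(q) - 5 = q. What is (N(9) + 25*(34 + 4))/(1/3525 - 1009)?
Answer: -849525/889181 ≈ -0.95540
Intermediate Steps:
N(q) = 5 + q
(N(9) + 25*(34 + 4))/(1/3525 - 1009) = ((5 + 9) + 25*(34 + 4))/(1/3525 - 1009) = (14 + 25*38)/(1/3525 - 1009) = (14 + 950)/(-3556724/3525) = 964*(-3525/3556724) = -849525/889181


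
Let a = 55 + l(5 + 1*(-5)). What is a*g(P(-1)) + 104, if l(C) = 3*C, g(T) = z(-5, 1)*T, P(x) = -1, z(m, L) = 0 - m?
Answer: -171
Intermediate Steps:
z(m, L) = -m
g(T) = 5*T (g(T) = (-1*(-5))*T = 5*T)
a = 55 (a = 55 + 3*(5 + 1*(-5)) = 55 + 3*(5 - 5) = 55 + 3*0 = 55 + 0 = 55)
a*g(P(-1)) + 104 = 55*(5*(-1)) + 104 = 55*(-5) + 104 = -275 + 104 = -171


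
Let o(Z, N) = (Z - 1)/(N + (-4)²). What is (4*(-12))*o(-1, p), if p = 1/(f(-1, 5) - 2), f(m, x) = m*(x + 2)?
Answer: 864/143 ≈ 6.0420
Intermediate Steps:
f(m, x) = m*(2 + x)
p = -⅑ (p = 1/(-(2 + 5) - 2) = 1/(-1*7 - 2) = 1/(-7 - 2) = 1/(-9) = -⅑ ≈ -0.11111)
o(Z, N) = (-1 + Z)/(16 + N) (o(Z, N) = (-1 + Z)/(N + 16) = (-1 + Z)/(16 + N))
(4*(-12))*o(-1, p) = (4*(-12))*((-1 - 1)/(16 - ⅑)) = -48*(-2)/143/9 = -432*(-2)/143 = -48*(-18/143) = 864/143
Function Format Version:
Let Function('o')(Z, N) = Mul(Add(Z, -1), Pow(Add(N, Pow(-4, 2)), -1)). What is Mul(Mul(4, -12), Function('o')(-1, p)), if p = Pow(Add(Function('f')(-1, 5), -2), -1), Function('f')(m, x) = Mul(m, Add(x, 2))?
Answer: Rational(864, 143) ≈ 6.0420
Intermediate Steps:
Function('f')(m, x) = Mul(m, Add(2, x))
p = Rational(-1, 9) (p = Pow(Add(Mul(-1, Add(2, 5)), -2), -1) = Pow(Add(Mul(-1, 7), -2), -1) = Pow(Add(-7, -2), -1) = Pow(-9, -1) = Rational(-1, 9) ≈ -0.11111)
Function('o')(Z, N) = Mul(Pow(Add(16, N), -1), Add(-1, Z)) (Function('o')(Z, N) = Mul(Add(-1, Z), Pow(Add(N, 16), -1)) = Mul(Add(-1, Z), Pow(Add(16, N), -1)) = Mul(Pow(Add(16, N), -1), Add(-1, Z)))
Mul(Mul(4, -12), Function('o')(-1, p)) = Mul(Mul(4, -12), Mul(Pow(Add(16, Rational(-1, 9)), -1), Add(-1, -1))) = Mul(-48, Mul(Pow(Rational(143, 9), -1), -2)) = Mul(-48, Mul(Rational(9, 143), -2)) = Mul(-48, Rational(-18, 143)) = Rational(864, 143)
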